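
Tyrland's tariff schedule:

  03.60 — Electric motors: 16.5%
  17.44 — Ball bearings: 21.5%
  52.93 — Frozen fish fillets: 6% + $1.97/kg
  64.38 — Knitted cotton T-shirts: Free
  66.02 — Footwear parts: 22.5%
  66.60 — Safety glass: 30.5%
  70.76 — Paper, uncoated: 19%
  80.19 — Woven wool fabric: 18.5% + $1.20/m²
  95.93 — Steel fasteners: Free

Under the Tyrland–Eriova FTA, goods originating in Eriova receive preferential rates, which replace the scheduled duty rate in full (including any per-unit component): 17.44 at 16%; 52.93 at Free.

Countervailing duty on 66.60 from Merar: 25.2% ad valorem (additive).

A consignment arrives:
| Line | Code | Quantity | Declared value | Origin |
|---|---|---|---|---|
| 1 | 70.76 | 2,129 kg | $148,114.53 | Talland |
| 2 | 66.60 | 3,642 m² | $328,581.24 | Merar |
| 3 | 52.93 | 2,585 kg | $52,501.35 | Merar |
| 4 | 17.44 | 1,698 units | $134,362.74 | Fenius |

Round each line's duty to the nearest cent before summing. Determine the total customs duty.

Line 1 (70.76, Talland, 2,129 kg, $148,114.53):
Base rate for 70.76 is 19%.
Duty = $148,114.53 × 19% = $28,141.76.
Line 2 (66.60, Merar, 3,642 m², $328,581.24):
Base rate for 66.60 is 30.5%.
Additional duty on 66.60 from Merar: +25.2%. Applied ad valorem rate: 30.5% + 25.2% = 55.7%.
Duty = $328,581.24 × 55.7% = $183,019.75.
Line 3 (52.93, Merar, 2,585 kg, $52,501.35):
Base rate for 52.93 is 6% + $1.97/kg.
52.93 has an FTA preferential rate, but origin Merar is not Eriova; base rate stands.
Duty = $52,501.35 × 6% + 2,585 × $1.97 = $8,242.53.
Line 4 (17.44, Fenius, 1,698 units, $134,362.74):
Base rate for 17.44 is 21.5%.
17.44 has an FTA preferential rate, but origin Fenius is not Eriova; base rate stands.
Duty = $134,362.74 × 21.5% = $28,887.99.
Total = $28,141.76 + $183,019.75 + $8,242.53 + $28,887.99 = $248,292.03.

$248,292.03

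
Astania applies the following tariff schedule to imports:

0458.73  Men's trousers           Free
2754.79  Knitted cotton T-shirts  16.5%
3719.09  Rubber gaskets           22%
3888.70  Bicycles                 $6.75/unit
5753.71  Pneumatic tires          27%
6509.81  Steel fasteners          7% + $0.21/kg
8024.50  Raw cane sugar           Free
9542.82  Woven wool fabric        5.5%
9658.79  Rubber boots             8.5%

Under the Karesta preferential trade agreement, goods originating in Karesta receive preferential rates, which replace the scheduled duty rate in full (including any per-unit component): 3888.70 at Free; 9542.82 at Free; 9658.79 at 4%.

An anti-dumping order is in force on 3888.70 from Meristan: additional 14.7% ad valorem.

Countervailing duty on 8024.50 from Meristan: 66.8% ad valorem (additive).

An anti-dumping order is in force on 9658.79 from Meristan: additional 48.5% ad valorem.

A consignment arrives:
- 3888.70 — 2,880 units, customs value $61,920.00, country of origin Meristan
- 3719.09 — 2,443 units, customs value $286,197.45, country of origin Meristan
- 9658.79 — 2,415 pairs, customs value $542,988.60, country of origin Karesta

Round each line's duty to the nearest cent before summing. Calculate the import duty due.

Line 1 (3888.70, Meristan, 2,880 units, $61,920.00):
Base rate for 3888.70 is $6.75/unit.
3888.70 has an FTA preferential rate, but origin Meristan is not Karesta; base rate stands.
Additional duty on 3888.70 from Meristan: +14.7% ad valorem. Applied ad valorem rate = 14.7%.
Duty = $61,920.00 × 14.7% + 2,880 × $6.75 = $28,542.24.
Line 2 (3719.09, Meristan, 2,443 units, $286,197.45):
Base rate for 3719.09 is 22%.
Duty = $286,197.45 × 22% = $62,963.44.
Line 3 (9658.79, Karesta, 2,415 pairs, $542,988.60):
Base rate for 9658.79 is 8.5%.
Origin Karesta qualifies under the Astania–Karesta agreement and 9658.79 is covered: preferential rate 4% applies instead.
The additional-duty order on 9658.79 targets Meristan, not Karesta; it does not apply.
Duty = $542,988.60 × 4% = $21,719.54.
Total = $28,542.24 + $62,963.44 + $21,719.54 = $113,225.22.

$113,225.22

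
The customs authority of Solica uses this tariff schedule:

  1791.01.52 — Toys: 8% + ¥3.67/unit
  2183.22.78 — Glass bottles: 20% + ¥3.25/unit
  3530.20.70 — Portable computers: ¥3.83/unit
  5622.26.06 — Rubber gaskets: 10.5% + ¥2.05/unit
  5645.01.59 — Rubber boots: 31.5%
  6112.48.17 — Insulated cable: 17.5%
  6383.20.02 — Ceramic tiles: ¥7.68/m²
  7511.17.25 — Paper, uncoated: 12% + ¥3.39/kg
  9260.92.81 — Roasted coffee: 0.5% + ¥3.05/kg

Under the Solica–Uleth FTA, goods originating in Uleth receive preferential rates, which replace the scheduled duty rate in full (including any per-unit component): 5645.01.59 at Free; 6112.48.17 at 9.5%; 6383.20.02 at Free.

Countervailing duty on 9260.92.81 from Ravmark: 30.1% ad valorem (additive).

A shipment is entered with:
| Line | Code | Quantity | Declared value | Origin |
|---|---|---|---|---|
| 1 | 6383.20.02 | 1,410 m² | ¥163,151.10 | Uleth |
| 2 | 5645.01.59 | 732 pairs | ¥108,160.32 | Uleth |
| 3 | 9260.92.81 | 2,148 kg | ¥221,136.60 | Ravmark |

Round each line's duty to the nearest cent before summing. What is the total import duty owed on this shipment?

Line 1 (6383.20.02, Uleth, 1,410 m², ¥163,151.10):
Base rate for 6383.20.02 is ¥7.68/m².
Origin Uleth qualifies under the Solica–Uleth agreement and 6383.20.02 is covered: preferential rate Free applies instead.
Duty = ¥163,151.10 × 0% = ¥0.00.
Line 2 (5645.01.59, Uleth, 732 pairs, ¥108,160.32):
Base rate for 5645.01.59 is 31.5%.
Origin Uleth qualifies under the Solica–Uleth agreement and 5645.01.59 is covered: preferential rate Free applies instead.
Duty = ¥108,160.32 × 0% = ¥0.00.
Line 3 (9260.92.81, Ravmark, 2,148 kg, ¥221,136.60):
Base rate for 9260.92.81 is 0.5% + ¥3.05/kg.
Additional duty on 9260.92.81 from Ravmark: +30.1%. Applied ad valorem rate: 0.5% + 30.1% = 30.6%.
Duty = ¥221,136.60 × 30.6% + 2,148 × ¥3.05 = ¥74,219.20.
Total = ¥0.00 + ¥0.00 + ¥74,219.20 = ¥74,219.20.

¥74,219.20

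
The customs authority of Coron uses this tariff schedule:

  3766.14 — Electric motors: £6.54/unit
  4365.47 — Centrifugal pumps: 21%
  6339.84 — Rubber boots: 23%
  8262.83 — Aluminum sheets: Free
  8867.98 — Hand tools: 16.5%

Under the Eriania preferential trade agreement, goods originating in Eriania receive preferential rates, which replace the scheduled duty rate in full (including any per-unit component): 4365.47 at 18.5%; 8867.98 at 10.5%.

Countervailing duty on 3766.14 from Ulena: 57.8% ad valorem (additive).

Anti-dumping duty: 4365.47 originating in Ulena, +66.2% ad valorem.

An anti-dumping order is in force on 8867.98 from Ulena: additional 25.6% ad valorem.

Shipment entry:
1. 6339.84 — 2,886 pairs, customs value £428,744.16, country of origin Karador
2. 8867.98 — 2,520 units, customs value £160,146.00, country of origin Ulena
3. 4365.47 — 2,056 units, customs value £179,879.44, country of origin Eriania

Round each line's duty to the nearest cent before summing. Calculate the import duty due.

£199,310.33

Line 1 (6339.84, Karador, 2,886 pairs, £428,744.16):
Base rate for 6339.84 is 23%.
Duty = £428,744.16 × 23% = £98,611.16.
Line 2 (8867.98, Ulena, 2,520 units, £160,146.00):
Base rate for 8867.98 is 16.5%.
8867.98 has an FTA preferential rate, but origin Ulena is not Eriania; base rate stands.
Additional duty on 8867.98 from Ulena: +25.6%. Applied ad valorem rate: 16.5% + 25.6% = 42.1%.
Duty = £160,146.00 × 42.1% = £67,421.47.
Line 3 (4365.47, Eriania, 2,056 units, £179,879.44):
Base rate for 4365.47 is 21%.
Origin Eriania qualifies under the Coron–Eriania agreement and 4365.47 is covered: preferential rate 18.5% applies instead.
The additional-duty order on 4365.47 targets Ulena, not Eriania; it does not apply.
Duty = £179,879.44 × 18.5% = £33,277.70.
Total = £98,611.16 + £67,421.47 + £33,277.70 = £199,310.33.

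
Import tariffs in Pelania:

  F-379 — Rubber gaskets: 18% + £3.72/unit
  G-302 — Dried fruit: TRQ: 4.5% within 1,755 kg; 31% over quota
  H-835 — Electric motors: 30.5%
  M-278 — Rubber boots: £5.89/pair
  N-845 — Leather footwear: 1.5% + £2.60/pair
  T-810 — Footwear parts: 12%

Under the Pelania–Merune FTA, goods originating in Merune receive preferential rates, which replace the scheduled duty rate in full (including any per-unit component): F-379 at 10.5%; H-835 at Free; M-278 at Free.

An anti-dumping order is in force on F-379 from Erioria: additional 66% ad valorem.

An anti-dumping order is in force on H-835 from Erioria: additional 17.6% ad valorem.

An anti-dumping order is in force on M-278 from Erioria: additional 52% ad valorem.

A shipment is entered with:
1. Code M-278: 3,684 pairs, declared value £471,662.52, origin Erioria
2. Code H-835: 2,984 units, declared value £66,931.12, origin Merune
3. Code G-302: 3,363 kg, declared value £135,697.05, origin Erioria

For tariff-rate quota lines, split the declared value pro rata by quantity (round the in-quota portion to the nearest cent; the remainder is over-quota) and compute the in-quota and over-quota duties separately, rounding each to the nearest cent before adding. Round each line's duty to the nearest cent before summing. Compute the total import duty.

£290,263.58

Line 1 (M-278, Erioria, 3,684 pairs, £471,662.52):
Base rate for M-278 is £5.89/pair.
M-278 has an FTA preferential rate, but origin Erioria is not Merune; base rate stands.
Additional duty on M-278 from Erioria: +52% ad valorem. Applied ad valorem rate = 52%.
Duty = £471,662.52 × 52% + 3,684 × £5.89 = £266,963.27.
Line 2 (H-835, Merune, 2,984 units, £66,931.12):
Base rate for H-835 is 30.5%.
Origin Merune qualifies under the Pelania–Merune agreement and H-835 is covered: preferential rate Free applies instead.
The additional-duty order on H-835 targets Erioria, not Merune; it does not apply.
Duty = £66,931.12 × 0% = £0.00.
Line 3 (G-302, Erioria, 3,363 kg, £135,697.05):
Code G-302 is under a tariff-rate quota (threshold 1,755 kg). In-quota: 1,755 kg at 4.5%; over-quota: 1,608 kg at 31%.
Pro-rata value split: in-quota = £135,697.05 × 1,755/3,363 = £70,814.25; over-quota = £135,697.05 − £70,814.25 = £64,882.80.
In-quota duty = £70,814.25 × 4.5% = £3,186.64. Over-quota duty = £64,882.80 × 31% = £20,113.67.
Line duty = £3,186.64 + £20,113.67 = £23,300.31.
Total = £266,963.27 + £0.00 + £23,300.31 = £290,263.58.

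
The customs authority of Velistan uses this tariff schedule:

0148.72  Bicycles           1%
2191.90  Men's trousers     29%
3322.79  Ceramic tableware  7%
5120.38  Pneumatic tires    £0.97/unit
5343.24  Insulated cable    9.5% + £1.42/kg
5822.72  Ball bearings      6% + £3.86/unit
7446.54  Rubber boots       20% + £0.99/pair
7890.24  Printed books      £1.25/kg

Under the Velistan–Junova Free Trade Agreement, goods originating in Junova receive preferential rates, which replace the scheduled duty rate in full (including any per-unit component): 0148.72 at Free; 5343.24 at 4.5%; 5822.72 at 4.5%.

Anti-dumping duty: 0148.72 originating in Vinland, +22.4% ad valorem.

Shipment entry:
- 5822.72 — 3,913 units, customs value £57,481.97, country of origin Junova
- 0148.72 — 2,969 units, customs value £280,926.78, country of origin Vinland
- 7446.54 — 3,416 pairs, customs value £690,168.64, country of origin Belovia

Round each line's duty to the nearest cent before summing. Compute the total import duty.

£209,739.13

Line 1 (5822.72, Junova, 3,913 units, £57,481.97):
Base rate for 5822.72 is 6% + £3.86/unit.
Origin Junova qualifies under the Velistan–Junova agreement and 5822.72 is covered: preferential rate 4.5% applies instead.
Duty = £57,481.97 × 4.5% = £2,586.69.
Line 2 (0148.72, Vinland, 2,969 units, £280,926.78):
Base rate for 0148.72 is 1%.
0148.72 has an FTA preferential rate, but origin Vinland is not Junova; base rate stands.
Additional duty on 0148.72 from Vinland: +22.4%. Applied ad valorem rate: 1% + 22.4% = 23.4%.
Duty = £280,926.78 × 23.4% = £65,736.87.
Line 3 (7446.54, Belovia, 3,416 pairs, £690,168.64):
Base rate for 7446.54 is 20% + £0.99/pair.
Duty = £690,168.64 × 20% + 3,416 × £0.99 = £141,415.57.
Total = £2,586.69 + £65,736.87 + £141,415.57 = £209,739.13.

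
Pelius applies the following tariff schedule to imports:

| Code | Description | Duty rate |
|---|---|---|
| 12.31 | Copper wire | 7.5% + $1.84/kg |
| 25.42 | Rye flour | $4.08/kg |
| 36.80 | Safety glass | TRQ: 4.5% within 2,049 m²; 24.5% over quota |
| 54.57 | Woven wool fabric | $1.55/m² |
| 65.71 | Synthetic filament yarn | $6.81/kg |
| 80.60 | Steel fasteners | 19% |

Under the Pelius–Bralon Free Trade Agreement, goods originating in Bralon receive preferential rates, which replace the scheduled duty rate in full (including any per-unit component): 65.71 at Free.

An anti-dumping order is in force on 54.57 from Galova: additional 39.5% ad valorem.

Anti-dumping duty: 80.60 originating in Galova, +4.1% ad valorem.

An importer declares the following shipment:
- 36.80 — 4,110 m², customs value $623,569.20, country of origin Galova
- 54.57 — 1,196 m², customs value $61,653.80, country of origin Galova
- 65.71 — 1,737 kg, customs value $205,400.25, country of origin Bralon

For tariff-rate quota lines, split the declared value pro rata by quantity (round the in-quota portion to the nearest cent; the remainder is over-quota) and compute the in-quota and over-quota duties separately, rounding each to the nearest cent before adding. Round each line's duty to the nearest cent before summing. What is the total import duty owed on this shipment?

$116,806.65

Line 1 (36.80, Galova, 4,110 m², $623,569.20):
Code 36.80 is under a tariff-rate quota (threshold 2,049 m²). In-quota: 2,049 m² at 4.5%; over-quota: 2,061 m² at 24.5%.
Pro-rata value split: in-quota = $623,569.20 × 2,049/4,110 = $310,874.28; over-quota = $623,569.20 − $310,874.28 = $312,694.92.
In-quota duty = $310,874.28 × 4.5% = $13,989.34. Over-quota duty = $312,694.92 × 24.5% = $76,610.26.
Line duty = $13,989.34 + $76,610.26 = $90,599.60.
Line 2 (54.57, Galova, 1,196 m², $61,653.80):
Base rate for 54.57 is $1.55/m².
Additional duty on 54.57 from Galova: +39.5% ad valorem. Applied ad valorem rate = 39.5%.
Duty = $61,653.80 × 39.5% + 1,196 × $1.55 = $26,207.05.
Line 3 (65.71, Bralon, 1,737 kg, $205,400.25):
Base rate for 65.71 is $6.81/kg.
Origin Bralon qualifies under the Pelius–Bralon agreement and 65.71 is covered: preferential rate Free applies instead.
Duty = $205,400.25 × 0% = $0.00.
Total = $90,599.60 + $26,207.05 + $0.00 = $116,806.65.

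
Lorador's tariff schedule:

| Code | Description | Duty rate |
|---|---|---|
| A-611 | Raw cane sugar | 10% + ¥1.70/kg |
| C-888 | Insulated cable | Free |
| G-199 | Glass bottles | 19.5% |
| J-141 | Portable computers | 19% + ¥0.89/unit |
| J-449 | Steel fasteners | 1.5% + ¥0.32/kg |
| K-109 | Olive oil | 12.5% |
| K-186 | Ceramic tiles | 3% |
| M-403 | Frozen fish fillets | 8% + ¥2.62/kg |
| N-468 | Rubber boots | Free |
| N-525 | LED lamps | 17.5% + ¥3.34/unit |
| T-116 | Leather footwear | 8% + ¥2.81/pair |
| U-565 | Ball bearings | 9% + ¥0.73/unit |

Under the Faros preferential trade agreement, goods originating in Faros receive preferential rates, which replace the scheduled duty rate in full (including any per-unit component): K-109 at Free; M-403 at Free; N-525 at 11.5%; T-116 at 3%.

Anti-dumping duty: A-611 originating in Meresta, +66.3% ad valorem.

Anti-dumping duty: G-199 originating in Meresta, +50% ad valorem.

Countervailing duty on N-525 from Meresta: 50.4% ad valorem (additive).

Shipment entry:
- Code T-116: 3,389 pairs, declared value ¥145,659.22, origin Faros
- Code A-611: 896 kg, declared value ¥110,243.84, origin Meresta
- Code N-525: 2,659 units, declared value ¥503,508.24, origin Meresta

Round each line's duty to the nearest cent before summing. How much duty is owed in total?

¥440,772.18

Line 1 (T-116, Faros, 3,389 pairs, ¥145,659.22):
Base rate for T-116 is 8% + ¥2.81/pair.
Origin Faros qualifies under the Lorador–Faros agreement and T-116 is covered: preferential rate 3% applies instead.
Duty = ¥145,659.22 × 3% = ¥4,369.78.
Line 2 (A-611, Meresta, 896 kg, ¥110,243.84):
Base rate for A-611 is 10% + ¥1.70/kg.
Additional duty on A-611 from Meresta: +66.3%. Applied ad valorem rate: 10% + 66.3% = 76.3%.
Duty = ¥110,243.84 × 76.3% + 896 × ¥1.70 = ¥85,639.25.
Line 3 (N-525, Meresta, 2,659 units, ¥503,508.24):
Base rate for N-525 is 17.5% + ¥3.34/unit.
N-525 has an FTA preferential rate, but origin Meresta is not Faros; base rate stands.
Additional duty on N-525 from Meresta: +50.4%. Applied ad valorem rate: 17.5% + 50.4% = 67.9%.
Duty = ¥503,508.24 × 67.9% + 2,659 × ¥3.34 = ¥350,763.15.
Total = ¥4,369.78 + ¥85,639.25 + ¥350,763.15 = ¥440,772.18.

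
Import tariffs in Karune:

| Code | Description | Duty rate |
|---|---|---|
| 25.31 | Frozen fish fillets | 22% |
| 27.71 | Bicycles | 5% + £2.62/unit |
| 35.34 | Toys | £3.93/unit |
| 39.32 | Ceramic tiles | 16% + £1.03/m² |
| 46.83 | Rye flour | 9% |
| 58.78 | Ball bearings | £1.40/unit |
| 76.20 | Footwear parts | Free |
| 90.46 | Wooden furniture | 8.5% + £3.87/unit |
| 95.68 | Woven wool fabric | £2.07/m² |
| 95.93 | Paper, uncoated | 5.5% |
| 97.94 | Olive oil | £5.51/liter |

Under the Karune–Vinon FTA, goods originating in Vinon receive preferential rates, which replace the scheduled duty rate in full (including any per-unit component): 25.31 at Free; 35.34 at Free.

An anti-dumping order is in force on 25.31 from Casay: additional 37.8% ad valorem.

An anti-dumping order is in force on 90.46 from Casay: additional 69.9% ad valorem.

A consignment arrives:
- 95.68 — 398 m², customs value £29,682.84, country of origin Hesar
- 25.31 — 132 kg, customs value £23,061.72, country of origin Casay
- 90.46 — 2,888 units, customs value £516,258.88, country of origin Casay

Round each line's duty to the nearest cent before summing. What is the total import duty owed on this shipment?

Line 1 (95.68, Hesar, 398 m², £29,682.84):
Base rate for 95.68 is £2.07/m².
Duty = 398 × £2.07 = £823.86.
Line 2 (25.31, Casay, 132 kg, £23,061.72):
Base rate for 25.31 is 22%.
25.31 has an FTA preferential rate, but origin Casay is not Vinon; base rate stands.
Additional duty on 25.31 from Casay: +37.8%. Applied ad valorem rate: 22% + 37.8% = 59.8%.
Duty = £23,061.72 × 59.8% = £13,790.91.
Line 3 (90.46, Casay, 2,888 units, £516,258.88):
Base rate for 90.46 is 8.5% + £3.87/unit.
Additional duty on 90.46 from Casay: +69.9%. Applied ad valorem rate: 8.5% + 69.9% = 78.4%.
Duty = £516,258.88 × 78.4% + 2,888 × £3.87 = £415,923.52.
Total = £823.86 + £13,790.91 + £415,923.52 = £430,538.29.

£430,538.29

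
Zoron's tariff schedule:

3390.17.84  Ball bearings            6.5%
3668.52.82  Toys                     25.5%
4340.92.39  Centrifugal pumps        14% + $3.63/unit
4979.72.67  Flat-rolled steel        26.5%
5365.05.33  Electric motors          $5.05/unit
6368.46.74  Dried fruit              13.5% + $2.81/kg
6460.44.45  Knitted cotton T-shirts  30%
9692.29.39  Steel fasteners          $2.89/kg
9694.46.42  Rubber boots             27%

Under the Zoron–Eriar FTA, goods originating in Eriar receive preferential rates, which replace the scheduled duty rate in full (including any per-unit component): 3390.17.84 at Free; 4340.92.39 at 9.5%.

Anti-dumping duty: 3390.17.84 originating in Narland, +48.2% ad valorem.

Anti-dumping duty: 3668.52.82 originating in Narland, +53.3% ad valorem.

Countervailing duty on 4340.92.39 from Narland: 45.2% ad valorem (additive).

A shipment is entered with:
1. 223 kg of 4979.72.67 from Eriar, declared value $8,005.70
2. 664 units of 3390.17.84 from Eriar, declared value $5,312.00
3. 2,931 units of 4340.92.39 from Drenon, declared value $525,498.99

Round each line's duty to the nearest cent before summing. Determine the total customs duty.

Line 1 (4979.72.67, Eriar, 223 kg, $8,005.70):
Base rate for 4979.72.67 is 26.5%.
Origin Eriar is the FTA partner but 4979.72.67 is not on the preference list; base rate stands.
Duty = $8,005.70 × 26.5% = $2,121.51.
Line 2 (3390.17.84, Eriar, 664 units, $5,312.00):
Base rate for 3390.17.84 is 6.5%.
Origin Eriar qualifies under the Zoron–Eriar agreement and 3390.17.84 is covered: preferential rate Free applies instead.
The additional-duty order on 3390.17.84 targets Narland, not Eriar; it does not apply.
Duty = $5,312.00 × 0% = $0.00.
Line 3 (4340.92.39, Drenon, 2,931 units, $525,498.99):
Base rate for 4340.92.39 is 14% + $3.63/unit.
4340.92.39 has an FTA preferential rate, but origin Drenon is not Eriar; base rate stands.
The additional-duty order on 4340.92.39 targets Narland, not Drenon; it does not apply.
Duty = $525,498.99 × 14% + 2,931 × $3.63 = $84,209.39.
Total = $2,121.51 + $0.00 + $84,209.39 = $86,330.90.

$86,330.90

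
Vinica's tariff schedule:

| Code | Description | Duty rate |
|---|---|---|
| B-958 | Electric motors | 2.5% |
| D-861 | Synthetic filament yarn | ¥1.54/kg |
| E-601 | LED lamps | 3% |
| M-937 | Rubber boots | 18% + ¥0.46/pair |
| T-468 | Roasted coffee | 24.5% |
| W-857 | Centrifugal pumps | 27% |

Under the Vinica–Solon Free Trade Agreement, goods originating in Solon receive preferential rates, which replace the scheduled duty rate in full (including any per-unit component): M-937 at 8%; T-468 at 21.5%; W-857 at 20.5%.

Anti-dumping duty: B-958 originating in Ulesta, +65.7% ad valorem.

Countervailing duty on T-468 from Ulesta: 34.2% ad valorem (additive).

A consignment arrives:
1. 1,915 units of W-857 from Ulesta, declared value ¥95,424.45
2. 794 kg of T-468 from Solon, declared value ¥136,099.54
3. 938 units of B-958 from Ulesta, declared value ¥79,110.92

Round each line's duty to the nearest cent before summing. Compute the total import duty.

Line 1 (W-857, Ulesta, 1,915 units, ¥95,424.45):
Base rate for W-857 is 27%.
W-857 has an FTA preferential rate, but origin Ulesta is not Solon; base rate stands.
Duty = ¥95,424.45 × 27% = ¥25,764.60.
Line 2 (T-468, Solon, 794 kg, ¥136,099.54):
Base rate for T-468 is 24.5%.
Origin Solon qualifies under the Vinica–Solon agreement and T-468 is covered: preferential rate 21.5% applies instead.
The additional-duty order on T-468 targets Ulesta, not Solon; it does not apply.
Duty = ¥136,099.54 × 21.5% = ¥29,261.40.
Line 3 (B-958, Ulesta, 938 units, ¥79,110.92):
Base rate for B-958 is 2.5%.
Additional duty on B-958 from Ulesta: +65.7%. Applied ad valorem rate: 2.5% + 65.7% = 68.2%.
Duty = ¥79,110.92 × 68.2% = ¥53,953.65.
Total = ¥25,764.60 + ¥29,261.40 + ¥53,953.65 = ¥108,979.65.

¥108,979.65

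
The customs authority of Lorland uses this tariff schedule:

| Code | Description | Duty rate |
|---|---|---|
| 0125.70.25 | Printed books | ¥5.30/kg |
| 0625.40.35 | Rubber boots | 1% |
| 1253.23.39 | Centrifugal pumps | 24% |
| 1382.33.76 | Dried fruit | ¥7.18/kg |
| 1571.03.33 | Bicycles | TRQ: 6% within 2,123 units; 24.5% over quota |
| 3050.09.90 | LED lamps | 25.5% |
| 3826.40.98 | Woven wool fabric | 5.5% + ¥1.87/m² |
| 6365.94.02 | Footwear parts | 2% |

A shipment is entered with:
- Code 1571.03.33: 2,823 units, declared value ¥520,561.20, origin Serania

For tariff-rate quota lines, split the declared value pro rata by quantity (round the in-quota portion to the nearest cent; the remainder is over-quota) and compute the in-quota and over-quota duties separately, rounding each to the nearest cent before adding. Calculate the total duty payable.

¥55,113.47

Line 1 (1571.03.33, Serania, 2,823 units, ¥520,561.20):
Code 1571.03.33 is under a tariff-rate quota (threshold 2,123 units). In-quota: 2,123 units at 6%; over-quota: 700 units at 24.5%.
Pro-rata value split: in-quota = ¥520,561.20 × 2,123/2,823 = ¥391,481.20; over-quota = ¥520,561.20 − ¥391,481.20 = ¥129,080.00.
In-quota duty = ¥391,481.20 × 6% = ¥23,488.87. Over-quota duty = ¥129,080.00 × 24.5% = ¥31,624.60.
Line duty = ¥23,488.87 + ¥31,624.60 = ¥55,113.47.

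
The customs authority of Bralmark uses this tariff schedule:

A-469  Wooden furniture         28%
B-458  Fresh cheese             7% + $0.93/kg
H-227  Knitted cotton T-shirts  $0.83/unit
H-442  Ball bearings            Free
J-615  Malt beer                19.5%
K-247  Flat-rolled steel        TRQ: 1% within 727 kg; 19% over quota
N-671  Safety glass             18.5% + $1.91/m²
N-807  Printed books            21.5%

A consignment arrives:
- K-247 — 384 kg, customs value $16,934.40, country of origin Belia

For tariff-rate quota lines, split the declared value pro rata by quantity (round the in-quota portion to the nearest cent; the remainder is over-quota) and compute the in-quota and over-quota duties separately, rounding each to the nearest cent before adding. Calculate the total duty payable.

$169.34

Line 1 (K-247, Belia, 384 kg, $16,934.40):
Code K-247 is under a tariff-rate quota (threshold 727 kg). Quantity 384 kg is within the quota, so the in-quota rate 1% applies to the full value.
Duty = $16,934.40 × 1% = $169.34.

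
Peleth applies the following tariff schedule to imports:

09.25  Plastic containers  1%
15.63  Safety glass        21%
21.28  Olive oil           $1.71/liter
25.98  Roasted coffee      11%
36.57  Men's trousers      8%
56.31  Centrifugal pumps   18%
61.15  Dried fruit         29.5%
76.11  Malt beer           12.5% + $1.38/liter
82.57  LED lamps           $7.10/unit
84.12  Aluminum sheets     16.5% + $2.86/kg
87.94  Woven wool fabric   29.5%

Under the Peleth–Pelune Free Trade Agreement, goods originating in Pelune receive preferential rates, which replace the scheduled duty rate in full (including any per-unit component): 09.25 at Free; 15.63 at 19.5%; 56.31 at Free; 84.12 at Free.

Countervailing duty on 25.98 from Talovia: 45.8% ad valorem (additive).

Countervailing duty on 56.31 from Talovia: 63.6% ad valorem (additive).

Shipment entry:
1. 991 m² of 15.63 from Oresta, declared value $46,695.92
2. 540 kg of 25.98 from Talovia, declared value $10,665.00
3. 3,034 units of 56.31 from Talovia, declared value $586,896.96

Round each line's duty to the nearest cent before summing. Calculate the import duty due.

Line 1 (15.63, Oresta, 991 m², $46,695.92):
Base rate for 15.63 is 21%.
15.63 has an FTA preferential rate, but origin Oresta is not Pelune; base rate stands.
Duty = $46,695.92 × 21% = $9,806.14.
Line 2 (25.98, Talovia, 540 kg, $10,665.00):
Base rate for 25.98 is 11%.
Additional duty on 25.98 from Talovia: +45.8%. Applied ad valorem rate: 11% + 45.8% = 56.8%.
Duty = $10,665.00 × 56.8% = $6,057.72.
Line 3 (56.31, Talovia, 3,034 units, $586,896.96):
Base rate for 56.31 is 18%.
56.31 has an FTA preferential rate, but origin Talovia is not Pelune; base rate stands.
Additional duty on 56.31 from Talovia: +63.6%. Applied ad valorem rate: 18% + 63.6% = 81.6%.
Duty = $586,896.96 × 81.6% = $478,907.92.
Total = $9,806.14 + $6,057.72 + $478,907.92 = $494,771.78.

$494,771.78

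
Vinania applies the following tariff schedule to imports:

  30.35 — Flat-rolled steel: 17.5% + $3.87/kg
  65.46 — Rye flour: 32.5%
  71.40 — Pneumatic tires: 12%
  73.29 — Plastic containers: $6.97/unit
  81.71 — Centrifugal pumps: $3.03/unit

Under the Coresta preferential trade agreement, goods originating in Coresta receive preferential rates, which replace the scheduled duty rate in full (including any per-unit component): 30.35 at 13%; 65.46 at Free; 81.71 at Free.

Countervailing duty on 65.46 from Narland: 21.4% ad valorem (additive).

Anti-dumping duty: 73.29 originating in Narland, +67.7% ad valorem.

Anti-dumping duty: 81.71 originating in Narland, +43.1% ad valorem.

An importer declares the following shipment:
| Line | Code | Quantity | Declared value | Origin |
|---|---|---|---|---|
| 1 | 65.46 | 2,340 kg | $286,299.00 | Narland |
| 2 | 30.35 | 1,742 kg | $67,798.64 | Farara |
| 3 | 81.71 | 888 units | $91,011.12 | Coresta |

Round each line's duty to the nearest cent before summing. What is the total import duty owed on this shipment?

$172,921.46

Line 1 (65.46, Narland, 2,340 kg, $286,299.00):
Base rate for 65.46 is 32.5%.
65.46 has an FTA preferential rate, but origin Narland is not Coresta; base rate stands.
Additional duty on 65.46 from Narland: +21.4%. Applied ad valorem rate: 32.5% + 21.4% = 53.9%.
Duty = $286,299.00 × 53.9% = $154,315.16.
Line 2 (30.35, Farara, 1,742 kg, $67,798.64):
Base rate for 30.35 is 17.5% + $3.87/kg.
30.35 has an FTA preferential rate, but origin Farara is not Coresta; base rate stands.
Duty = $67,798.64 × 17.5% + 1,742 × $3.87 = $18,606.30.
Line 3 (81.71, Coresta, 888 units, $91,011.12):
Base rate for 81.71 is $3.03/unit.
Origin Coresta qualifies under the Vinania–Coresta agreement and 81.71 is covered: preferential rate Free applies instead.
The additional-duty order on 81.71 targets Narland, not Coresta; it does not apply.
Duty = $91,011.12 × 0% = $0.00.
Total = $154,315.16 + $18,606.30 + $0.00 = $172,921.46.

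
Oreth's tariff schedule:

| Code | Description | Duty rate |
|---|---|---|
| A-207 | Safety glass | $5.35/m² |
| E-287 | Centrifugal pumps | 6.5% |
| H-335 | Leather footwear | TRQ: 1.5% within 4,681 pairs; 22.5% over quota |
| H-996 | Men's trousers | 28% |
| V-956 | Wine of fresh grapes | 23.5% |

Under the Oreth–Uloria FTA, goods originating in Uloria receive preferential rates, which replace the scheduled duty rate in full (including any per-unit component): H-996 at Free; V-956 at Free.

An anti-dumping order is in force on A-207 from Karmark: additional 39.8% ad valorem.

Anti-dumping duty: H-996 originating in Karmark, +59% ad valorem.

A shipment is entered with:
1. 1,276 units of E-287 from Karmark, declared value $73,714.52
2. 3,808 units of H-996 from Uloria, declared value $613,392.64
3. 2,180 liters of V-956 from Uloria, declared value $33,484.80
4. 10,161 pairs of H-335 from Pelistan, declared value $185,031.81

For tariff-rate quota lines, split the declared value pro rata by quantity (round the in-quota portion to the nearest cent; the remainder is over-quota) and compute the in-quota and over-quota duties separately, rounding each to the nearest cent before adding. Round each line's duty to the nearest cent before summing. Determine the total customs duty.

Line 1 (E-287, Karmark, 1,276 units, $73,714.52):
Base rate for E-287 is 6.5%.
Duty = $73,714.52 × 6.5% = $4,791.44.
Line 2 (H-996, Uloria, 3,808 units, $613,392.64):
Base rate for H-996 is 28%.
Origin Uloria qualifies under the Oreth–Uloria agreement and H-996 is covered: preferential rate Free applies instead.
The additional-duty order on H-996 targets Karmark, not Uloria; it does not apply.
Duty = $613,392.64 × 0% = $0.00.
Line 3 (V-956, Uloria, 2,180 liters, $33,484.80):
Base rate for V-956 is 23.5%.
Origin Uloria qualifies under the Oreth–Uloria agreement and V-956 is covered: preferential rate Free applies instead.
Duty = $33,484.80 × 0% = $0.00.
Line 4 (H-335, Pelistan, 10,161 pairs, $185,031.81):
Code H-335 is under a tariff-rate quota (threshold 4,681 pairs). In-quota: 4,681 pairs at 1.5%; over-quota: 5,480 pairs at 22.5%.
Pro-rata value split: in-quota = $185,031.81 × 4,681/10,161 = $85,241.01; over-quota = $185,031.81 − $85,241.01 = $99,790.80.
In-quota duty = $85,241.01 × 1.5% = $1,278.62. Over-quota duty = $99,790.80 × 22.5% = $22,452.93.
Line duty = $1,278.62 + $22,452.93 = $23,731.55.
Total = $4,791.44 + $0.00 + $0.00 + $23,731.55 = $28,522.99.

$28,522.99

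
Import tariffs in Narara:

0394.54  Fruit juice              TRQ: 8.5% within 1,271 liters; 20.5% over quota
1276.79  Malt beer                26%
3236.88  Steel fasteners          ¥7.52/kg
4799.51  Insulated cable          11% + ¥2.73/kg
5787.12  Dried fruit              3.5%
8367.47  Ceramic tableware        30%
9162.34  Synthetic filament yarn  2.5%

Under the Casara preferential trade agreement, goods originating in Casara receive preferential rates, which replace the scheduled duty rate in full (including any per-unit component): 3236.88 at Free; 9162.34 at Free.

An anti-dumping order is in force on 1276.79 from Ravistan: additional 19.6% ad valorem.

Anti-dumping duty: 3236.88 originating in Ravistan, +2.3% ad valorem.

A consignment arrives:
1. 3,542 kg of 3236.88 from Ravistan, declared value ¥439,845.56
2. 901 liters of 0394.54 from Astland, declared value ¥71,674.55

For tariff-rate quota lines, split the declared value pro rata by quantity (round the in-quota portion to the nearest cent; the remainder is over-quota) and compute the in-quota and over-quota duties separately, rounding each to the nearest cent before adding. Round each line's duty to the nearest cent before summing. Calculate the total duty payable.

¥42,844.63

Line 1 (3236.88, Ravistan, 3,542 kg, ¥439,845.56):
Base rate for 3236.88 is ¥7.52/kg.
3236.88 has an FTA preferential rate, but origin Ravistan is not Casara; base rate stands.
Additional duty on 3236.88 from Ravistan: +2.3% ad valorem. Applied ad valorem rate = 2.3%.
Duty = ¥439,845.56 × 2.3% + 3,542 × ¥7.52 = ¥36,752.29.
Line 2 (0394.54, Astland, 901 liters, ¥71,674.55):
Code 0394.54 is under a tariff-rate quota (threshold 1,271 liters). Quantity 901 liters is within the quota, so the in-quota rate 8.5% applies to the full value.
Duty = ¥71,674.55 × 8.5% = ¥6,092.34.
Total = ¥36,752.29 + ¥6,092.34 = ¥42,844.63.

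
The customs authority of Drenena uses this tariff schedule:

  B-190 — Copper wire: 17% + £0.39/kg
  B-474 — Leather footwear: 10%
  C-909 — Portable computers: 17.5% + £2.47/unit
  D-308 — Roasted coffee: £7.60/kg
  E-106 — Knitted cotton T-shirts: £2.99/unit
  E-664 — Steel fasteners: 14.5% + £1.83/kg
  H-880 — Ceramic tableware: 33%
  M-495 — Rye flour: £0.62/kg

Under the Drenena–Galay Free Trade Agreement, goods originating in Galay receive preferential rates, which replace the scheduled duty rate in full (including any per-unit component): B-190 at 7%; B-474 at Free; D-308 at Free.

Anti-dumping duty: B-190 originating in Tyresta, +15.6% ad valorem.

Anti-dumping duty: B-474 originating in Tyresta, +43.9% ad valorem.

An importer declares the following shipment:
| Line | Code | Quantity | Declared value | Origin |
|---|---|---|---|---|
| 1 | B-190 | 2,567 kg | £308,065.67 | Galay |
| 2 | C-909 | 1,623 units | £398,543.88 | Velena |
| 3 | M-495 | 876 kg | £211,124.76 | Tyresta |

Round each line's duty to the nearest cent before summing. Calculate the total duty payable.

£95,861.71

Line 1 (B-190, Galay, 2,567 kg, £308,065.67):
Base rate for B-190 is 17% + £0.39/kg.
Origin Galay qualifies under the Drenena–Galay agreement and B-190 is covered: preferential rate 7% applies instead.
The additional-duty order on B-190 targets Tyresta, not Galay; it does not apply.
Duty = £308,065.67 × 7% = £21,564.60.
Line 2 (C-909, Velena, 1,623 units, £398,543.88):
Base rate for C-909 is 17.5% + £2.47/unit.
Duty = £398,543.88 × 17.5% + 1,623 × £2.47 = £73,753.99.
Line 3 (M-495, Tyresta, 876 kg, £211,124.76):
Base rate for M-495 is £0.62/kg.
Duty = 876 × £0.62 = £543.12.
Total = £21,564.60 + £73,753.99 + £543.12 = £95,861.71.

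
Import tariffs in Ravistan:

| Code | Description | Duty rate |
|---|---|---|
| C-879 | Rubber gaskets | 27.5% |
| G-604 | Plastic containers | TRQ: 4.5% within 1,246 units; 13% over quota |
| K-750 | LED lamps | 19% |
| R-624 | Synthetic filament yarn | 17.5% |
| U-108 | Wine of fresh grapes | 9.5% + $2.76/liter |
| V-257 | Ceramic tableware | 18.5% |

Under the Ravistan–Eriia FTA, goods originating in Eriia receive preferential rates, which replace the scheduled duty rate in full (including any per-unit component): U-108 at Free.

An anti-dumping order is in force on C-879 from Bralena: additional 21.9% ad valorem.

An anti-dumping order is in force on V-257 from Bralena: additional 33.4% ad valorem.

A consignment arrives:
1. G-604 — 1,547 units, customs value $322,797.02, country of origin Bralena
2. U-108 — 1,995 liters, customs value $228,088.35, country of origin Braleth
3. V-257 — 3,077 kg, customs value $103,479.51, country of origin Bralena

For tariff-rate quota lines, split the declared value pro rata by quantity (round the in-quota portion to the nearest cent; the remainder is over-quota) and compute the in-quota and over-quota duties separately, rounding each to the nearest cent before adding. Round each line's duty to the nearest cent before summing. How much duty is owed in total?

Line 1 (G-604, Bralena, 1,547 units, $322,797.02):
Code G-604 is under a tariff-rate quota (threshold 1,246 units). In-quota: 1,246 units at 4.5%; over-quota: 301 units at 13%.
Pro-rata value split: in-quota = $322,797.02 × 1,246/1,547 = $259,990.36; over-quota = $322,797.02 − $259,990.36 = $62,806.66.
In-quota duty = $259,990.36 × 4.5% = $11,699.57. Over-quota duty = $62,806.66 × 13% = $8,164.87.
Line duty = $11,699.57 + $8,164.87 = $19,864.44.
Line 2 (U-108, Braleth, 1,995 liters, $228,088.35):
Base rate for U-108 is 9.5% + $2.76/liter.
U-108 has an FTA preferential rate, but origin Braleth is not Eriia; base rate stands.
Duty = $228,088.35 × 9.5% + 1,995 × $2.76 = $27,174.59.
Line 3 (V-257, Bralena, 3,077 kg, $103,479.51):
Base rate for V-257 is 18.5%.
Additional duty on V-257 from Bralena: +33.4%. Applied ad valorem rate: 18.5% + 33.4% = 51.9%.
Duty = $103,479.51 × 51.9% = $53,705.87.
Total = $19,864.44 + $27,174.59 + $53,705.87 = $100,744.90.

$100,744.90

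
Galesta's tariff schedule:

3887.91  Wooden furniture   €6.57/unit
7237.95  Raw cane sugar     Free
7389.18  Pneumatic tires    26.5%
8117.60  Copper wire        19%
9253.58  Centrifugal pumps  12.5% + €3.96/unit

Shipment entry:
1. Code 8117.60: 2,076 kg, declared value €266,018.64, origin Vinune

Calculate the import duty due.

€50,543.54

Line 1 (8117.60, Vinune, 2,076 kg, €266,018.64):
Base rate for 8117.60 is 19%.
Duty = €266,018.64 × 19% = €50,543.54.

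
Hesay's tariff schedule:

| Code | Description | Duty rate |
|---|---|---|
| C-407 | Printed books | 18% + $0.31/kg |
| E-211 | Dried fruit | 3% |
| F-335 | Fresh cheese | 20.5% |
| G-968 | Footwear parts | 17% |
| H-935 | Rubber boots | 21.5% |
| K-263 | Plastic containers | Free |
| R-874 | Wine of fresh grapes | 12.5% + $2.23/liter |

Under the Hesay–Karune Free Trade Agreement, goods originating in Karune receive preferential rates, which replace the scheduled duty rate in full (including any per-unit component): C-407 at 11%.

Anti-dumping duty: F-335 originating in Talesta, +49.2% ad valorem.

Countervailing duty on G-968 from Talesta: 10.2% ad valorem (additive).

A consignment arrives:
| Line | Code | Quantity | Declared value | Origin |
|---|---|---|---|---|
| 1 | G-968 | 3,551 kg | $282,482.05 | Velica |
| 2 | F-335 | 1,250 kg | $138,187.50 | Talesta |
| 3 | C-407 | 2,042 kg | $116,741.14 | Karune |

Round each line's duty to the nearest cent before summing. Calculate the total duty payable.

Line 1 (G-968, Velica, 3,551 kg, $282,482.05):
Base rate for G-968 is 17%.
The additional-duty order on G-968 targets Talesta, not Velica; it does not apply.
Duty = $282,482.05 × 17% = $48,021.95.
Line 2 (F-335, Talesta, 1,250 kg, $138,187.50):
Base rate for F-335 is 20.5%.
Additional duty on F-335 from Talesta: +49.2%. Applied ad valorem rate: 20.5% + 49.2% = 69.7%.
Duty = $138,187.50 × 69.7% = $96,316.69.
Line 3 (C-407, Karune, 2,042 kg, $116,741.14):
Base rate for C-407 is 18% + $0.31/kg.
Origin Karune qualifies under the Hesay–Karune agreement and C-407 is covered: preferential rate 11% applies instead.
Duty = $116,741.14 × 11% = $12,841.53.
Total = $48,021.95 + $96,316.69 + $12,841.53 = $157,180.17.

$157,180.17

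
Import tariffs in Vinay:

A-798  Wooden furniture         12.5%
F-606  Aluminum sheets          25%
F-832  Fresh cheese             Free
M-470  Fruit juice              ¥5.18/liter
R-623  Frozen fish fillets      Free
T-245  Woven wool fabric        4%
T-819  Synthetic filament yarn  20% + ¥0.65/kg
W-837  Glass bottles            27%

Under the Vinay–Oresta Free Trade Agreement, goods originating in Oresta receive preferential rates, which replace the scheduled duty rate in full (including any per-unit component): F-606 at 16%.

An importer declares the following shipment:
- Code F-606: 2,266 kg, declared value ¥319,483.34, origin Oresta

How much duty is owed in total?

Line 1 (F-606, Oresta, 2,266 kg, ¥319,483.34):
Base rate for F-606 is 25%.
Origin Oresta qualifies under the Vinay–Oresta agreement and F-606 is covered: preferential rate 16% applies instead.
Duty = ¥319,483.34 × 16% = ¥51,117.33.

¥51,117.33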